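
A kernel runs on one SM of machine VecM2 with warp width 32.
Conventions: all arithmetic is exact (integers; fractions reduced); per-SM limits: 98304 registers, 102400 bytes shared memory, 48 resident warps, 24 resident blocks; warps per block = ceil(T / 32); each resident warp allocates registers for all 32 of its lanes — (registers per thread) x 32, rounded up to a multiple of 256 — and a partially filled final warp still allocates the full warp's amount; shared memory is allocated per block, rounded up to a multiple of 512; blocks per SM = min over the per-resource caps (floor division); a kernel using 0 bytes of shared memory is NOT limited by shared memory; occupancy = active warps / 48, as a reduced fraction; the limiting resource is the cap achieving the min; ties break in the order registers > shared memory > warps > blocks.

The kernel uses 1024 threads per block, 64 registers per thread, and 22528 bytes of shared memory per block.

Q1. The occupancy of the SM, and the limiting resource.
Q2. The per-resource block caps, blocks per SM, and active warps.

Answer: occupancy 2/3, limited by registers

registers: 1 block
shared memory: 4 blocks
warps: 1 block
blocks: 24 blocks

Answer: 1 block, 32 active warps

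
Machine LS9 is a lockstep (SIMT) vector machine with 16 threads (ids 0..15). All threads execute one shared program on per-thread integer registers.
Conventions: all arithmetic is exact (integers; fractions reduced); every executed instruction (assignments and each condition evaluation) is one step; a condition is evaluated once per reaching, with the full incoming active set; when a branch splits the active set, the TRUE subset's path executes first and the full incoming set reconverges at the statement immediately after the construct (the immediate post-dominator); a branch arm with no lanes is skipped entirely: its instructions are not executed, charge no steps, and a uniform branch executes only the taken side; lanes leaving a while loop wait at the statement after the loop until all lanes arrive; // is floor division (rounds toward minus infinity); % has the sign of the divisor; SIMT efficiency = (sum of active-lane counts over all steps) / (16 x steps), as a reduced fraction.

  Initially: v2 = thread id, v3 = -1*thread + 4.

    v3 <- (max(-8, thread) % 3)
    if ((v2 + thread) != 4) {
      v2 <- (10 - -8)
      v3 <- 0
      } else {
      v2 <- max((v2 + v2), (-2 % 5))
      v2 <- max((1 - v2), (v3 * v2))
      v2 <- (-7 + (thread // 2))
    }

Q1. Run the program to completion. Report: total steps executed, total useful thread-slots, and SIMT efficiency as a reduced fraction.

Answer: 7 steps, 65 useful, 65/112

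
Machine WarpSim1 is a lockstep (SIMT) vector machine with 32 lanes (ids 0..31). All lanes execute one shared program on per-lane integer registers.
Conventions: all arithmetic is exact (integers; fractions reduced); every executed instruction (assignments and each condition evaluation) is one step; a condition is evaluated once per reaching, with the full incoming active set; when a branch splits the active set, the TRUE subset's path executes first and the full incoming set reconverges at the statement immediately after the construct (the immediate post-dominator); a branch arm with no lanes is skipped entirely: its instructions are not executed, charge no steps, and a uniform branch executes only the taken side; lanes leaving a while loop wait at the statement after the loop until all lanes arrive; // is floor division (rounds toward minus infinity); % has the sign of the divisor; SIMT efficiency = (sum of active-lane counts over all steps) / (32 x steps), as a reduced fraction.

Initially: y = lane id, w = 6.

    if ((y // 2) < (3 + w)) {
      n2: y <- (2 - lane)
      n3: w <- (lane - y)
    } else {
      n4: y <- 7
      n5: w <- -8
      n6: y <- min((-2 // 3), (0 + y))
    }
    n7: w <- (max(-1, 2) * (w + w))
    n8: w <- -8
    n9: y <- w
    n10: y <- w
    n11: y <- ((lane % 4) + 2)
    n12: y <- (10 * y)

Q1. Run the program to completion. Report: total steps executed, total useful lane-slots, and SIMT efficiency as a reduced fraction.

Answer: 12 steps, 302 useful, 151/192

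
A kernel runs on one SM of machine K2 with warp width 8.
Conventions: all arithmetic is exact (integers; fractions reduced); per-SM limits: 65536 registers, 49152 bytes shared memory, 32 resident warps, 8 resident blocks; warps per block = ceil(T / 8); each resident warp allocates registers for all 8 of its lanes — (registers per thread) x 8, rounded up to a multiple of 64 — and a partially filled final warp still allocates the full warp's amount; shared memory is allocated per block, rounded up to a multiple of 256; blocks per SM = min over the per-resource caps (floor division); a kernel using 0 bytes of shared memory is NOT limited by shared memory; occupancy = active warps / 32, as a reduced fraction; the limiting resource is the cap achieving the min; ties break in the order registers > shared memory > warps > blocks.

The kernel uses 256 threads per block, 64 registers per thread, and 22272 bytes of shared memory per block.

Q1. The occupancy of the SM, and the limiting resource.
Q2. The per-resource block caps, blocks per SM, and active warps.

Answer: occupancy 1, limited by warps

registers: 4 blocks
shared memory: 2 blocks
warps: 1 block
blocks: 8 blocks

Answer: 1 block, 32 active warps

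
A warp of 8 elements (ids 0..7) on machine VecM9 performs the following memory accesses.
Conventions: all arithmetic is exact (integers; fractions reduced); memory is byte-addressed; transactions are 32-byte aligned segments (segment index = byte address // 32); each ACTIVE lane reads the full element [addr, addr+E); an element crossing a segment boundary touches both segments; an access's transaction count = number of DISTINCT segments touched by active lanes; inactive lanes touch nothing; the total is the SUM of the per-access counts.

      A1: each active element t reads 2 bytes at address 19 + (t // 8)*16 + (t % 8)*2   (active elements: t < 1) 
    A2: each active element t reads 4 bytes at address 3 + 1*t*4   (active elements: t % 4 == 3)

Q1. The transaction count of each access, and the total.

A1: 1 transaction
A2: 2 transactions

Answer: 1,2; total 3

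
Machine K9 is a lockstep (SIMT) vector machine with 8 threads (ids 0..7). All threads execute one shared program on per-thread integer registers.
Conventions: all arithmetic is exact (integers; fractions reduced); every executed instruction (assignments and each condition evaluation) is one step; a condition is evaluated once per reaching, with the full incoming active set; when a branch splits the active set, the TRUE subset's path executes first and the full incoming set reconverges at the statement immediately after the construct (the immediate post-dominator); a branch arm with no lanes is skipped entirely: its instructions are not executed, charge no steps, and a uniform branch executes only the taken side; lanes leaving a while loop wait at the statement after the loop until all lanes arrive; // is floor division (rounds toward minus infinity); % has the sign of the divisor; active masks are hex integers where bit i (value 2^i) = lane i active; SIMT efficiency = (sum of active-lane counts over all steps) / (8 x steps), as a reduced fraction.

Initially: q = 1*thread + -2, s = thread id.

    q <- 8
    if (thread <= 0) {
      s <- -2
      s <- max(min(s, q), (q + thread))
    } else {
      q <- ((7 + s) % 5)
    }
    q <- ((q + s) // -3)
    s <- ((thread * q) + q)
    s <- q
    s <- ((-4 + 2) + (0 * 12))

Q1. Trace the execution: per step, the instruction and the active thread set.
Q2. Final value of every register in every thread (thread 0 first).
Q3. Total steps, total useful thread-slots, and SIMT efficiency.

step 0: q <- 8                       0xff
step 1: eval (thread <= 0)           0xff
step 2: s <- -2                      0x01
step 3: s <- max(min(s, q), (q + thread)) 0x01
step 4: q <- ((7 + s) % 5)           0xfe
step 5: q <- ((q + s) // -3)         0xff
step 6: s <- ((thread * q) + q)      0xff
step 7: s <- q                       0xff
step 8: s <- ((-4 + 2) + (0 * 12))   0xff

Answer: 9 steps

q: -6,-2,-2,-1,-2,-3,-3,-4
s: -2,-2,-2,-2,-2,-2,-2,-2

steps = 9; useful = 57; efficiency = 57/72 = 19/24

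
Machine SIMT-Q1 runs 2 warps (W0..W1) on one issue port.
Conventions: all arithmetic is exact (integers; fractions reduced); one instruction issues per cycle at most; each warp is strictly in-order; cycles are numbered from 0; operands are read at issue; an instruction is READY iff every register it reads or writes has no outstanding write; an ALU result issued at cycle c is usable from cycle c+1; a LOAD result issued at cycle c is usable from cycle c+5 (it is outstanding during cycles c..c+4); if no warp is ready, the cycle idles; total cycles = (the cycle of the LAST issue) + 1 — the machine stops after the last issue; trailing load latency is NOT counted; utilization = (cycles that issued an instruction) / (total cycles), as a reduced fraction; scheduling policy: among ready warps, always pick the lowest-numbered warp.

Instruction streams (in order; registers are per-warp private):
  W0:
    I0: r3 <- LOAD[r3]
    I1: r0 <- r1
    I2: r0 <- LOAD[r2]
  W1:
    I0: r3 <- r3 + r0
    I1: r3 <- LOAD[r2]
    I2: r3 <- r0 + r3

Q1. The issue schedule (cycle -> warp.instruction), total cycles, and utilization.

cycle 0: W0.I0
cycle 1: W0.I1
cycle 2: W0.I2
cycle 3: W1.I0
cycle 4: W1.I1
cycle 5: idle
cycle 6: idle
cycle 7: idle
cycle 8: idle
cycle 9: W1.I2

Answer: 10 cycles, utilization 3/5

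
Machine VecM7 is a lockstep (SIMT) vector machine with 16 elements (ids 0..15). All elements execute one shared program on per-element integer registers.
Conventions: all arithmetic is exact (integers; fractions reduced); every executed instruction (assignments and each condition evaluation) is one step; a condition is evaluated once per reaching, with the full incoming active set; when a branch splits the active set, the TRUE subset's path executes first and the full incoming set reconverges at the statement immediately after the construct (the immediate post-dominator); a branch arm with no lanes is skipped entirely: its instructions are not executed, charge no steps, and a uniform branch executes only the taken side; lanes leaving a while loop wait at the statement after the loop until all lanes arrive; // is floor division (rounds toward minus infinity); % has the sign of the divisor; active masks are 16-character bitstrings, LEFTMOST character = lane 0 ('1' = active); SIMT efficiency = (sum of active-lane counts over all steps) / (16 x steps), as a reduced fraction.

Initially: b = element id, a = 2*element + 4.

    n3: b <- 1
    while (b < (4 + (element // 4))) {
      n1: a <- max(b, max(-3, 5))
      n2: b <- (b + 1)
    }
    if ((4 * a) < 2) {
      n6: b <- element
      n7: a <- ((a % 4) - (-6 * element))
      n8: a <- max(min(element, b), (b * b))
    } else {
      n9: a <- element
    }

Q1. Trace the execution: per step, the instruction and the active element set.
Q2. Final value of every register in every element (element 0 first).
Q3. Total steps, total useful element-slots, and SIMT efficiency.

step 0: b <- 1                       1111111111111111
step 1: eval (b < (4 + (element // 4))) 1111111111111111
step 2: a <- max(b, max(-3, 5))      1111111111111111
step 3: b <- (b + 1)                 1111111111111111
step 4: eval (b < (4 + (element // 4))) 1111111111111111
step 5: a <- max(b, max(-3, 5))      1111111111111111
step 6: b <- (b + 1)                 1111111111111111
step 7: eval (b < (4 + (element // 4))) 1111111111111111
step 8: a <- max(b, max(-3, 5))      1111111111111111
step 9: b <- (b + 1)                 1111111111111111
step 10: eval (b < (4 + (element // 4))) 1111111111111111
step 11: a <- max(b, max(-3, 5))      0000111111111111
step 12: b <- (b + 1)                 0000111111111111
step 13: eval (b < (4 + (element // 4))) 0000111111111111
step 14: a <- max(b, max(-3, 5))      0000000011111111
step 15: b <- (b + 1)                 0000000011111111
step 16: eval (b < (4 + (element // 4))) 0000000011111111
step 17: a <- max(b, max(-3, 5))      0000000000001111
step 18: b <- (b + 1)                 0000000000001111
step 19: eval (b < (4 + (element // 4))) 0000000000001111
step 20: eval ((4 * a) < 2)           1111111111111111
step 21: a <- element                 1111111111111111

Answer: 22 steps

b: 4,4,4,4,5,5,5,5,6,6,6,6,7,7,7,7
a: 0,1,2,3,4,5,6,7,8,9,10,11,12,13,14,15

steps = 22; useful = 280; efficiency = 280/352 = 35/44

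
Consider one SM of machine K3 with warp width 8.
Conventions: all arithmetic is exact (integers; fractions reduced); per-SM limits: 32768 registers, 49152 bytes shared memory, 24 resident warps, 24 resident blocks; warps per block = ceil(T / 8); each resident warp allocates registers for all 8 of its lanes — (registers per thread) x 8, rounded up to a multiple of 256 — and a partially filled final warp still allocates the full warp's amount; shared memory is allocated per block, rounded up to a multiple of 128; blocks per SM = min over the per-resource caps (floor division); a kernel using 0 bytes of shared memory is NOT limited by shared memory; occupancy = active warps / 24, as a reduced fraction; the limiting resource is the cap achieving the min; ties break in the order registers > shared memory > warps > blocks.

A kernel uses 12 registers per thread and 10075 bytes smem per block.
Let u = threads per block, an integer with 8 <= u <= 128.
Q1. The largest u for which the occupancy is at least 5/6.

Answer: u = 96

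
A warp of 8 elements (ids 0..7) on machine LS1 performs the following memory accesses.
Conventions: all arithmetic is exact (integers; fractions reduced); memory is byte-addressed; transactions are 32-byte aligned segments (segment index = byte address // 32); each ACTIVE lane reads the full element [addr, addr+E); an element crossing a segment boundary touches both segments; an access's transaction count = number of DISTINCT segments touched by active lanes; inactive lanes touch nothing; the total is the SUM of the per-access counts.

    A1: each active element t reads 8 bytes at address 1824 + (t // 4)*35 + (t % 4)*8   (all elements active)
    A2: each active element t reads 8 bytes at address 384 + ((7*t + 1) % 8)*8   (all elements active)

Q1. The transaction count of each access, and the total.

A1: 3 transactions
A2: 2 transactions

Answer: 3,2; total 5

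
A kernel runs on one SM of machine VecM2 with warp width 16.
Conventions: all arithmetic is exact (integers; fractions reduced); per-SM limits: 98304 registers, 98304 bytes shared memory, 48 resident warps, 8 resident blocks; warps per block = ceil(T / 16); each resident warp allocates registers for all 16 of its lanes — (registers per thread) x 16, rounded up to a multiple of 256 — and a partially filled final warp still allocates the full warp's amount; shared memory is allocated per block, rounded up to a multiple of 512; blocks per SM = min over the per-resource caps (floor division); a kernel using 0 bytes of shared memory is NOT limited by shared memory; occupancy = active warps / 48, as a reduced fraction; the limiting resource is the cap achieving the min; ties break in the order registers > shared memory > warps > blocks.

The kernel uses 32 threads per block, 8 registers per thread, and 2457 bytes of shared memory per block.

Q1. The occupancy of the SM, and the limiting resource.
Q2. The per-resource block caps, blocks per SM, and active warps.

Answer: occupancy 1/3, limited by blocks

registers: 192 blocks
shared memory: 38 blocks
warps: 24 blocks
blocks: 8 blocks

Answer: 8 blocks, 16 active warps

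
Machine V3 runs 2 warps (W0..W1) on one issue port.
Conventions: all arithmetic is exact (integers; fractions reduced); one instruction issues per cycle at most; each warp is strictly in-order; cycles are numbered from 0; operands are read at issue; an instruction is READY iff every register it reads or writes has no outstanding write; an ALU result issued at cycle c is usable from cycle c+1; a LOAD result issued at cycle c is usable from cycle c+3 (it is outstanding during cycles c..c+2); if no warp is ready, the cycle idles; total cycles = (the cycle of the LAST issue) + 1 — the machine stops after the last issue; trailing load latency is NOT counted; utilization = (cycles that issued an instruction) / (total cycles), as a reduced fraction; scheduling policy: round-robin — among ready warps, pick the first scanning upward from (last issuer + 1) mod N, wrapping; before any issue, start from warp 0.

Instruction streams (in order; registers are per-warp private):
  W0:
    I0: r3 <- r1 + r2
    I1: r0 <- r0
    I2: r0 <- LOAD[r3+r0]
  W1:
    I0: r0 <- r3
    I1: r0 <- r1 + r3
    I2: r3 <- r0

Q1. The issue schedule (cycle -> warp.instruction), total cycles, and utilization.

cycle 0: W0.I0
cycle 1: W1.I0
cycle 2: W0.I1
cycle 3: W1.I1
cycle 4: W0.I2
cycle 5: W1.I2

Answer: 6 cycles, utilization 1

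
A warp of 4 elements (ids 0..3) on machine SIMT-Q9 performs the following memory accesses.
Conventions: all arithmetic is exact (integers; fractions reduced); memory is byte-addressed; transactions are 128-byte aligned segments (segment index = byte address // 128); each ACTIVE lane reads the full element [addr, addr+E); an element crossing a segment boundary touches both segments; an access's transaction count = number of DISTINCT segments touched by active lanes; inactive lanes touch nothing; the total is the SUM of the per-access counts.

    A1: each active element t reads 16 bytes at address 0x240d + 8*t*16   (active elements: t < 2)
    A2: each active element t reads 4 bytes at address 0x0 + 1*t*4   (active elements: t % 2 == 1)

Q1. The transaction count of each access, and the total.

A1: 2 transactions
A2: 1 transaction

Answer: 2,1; total 3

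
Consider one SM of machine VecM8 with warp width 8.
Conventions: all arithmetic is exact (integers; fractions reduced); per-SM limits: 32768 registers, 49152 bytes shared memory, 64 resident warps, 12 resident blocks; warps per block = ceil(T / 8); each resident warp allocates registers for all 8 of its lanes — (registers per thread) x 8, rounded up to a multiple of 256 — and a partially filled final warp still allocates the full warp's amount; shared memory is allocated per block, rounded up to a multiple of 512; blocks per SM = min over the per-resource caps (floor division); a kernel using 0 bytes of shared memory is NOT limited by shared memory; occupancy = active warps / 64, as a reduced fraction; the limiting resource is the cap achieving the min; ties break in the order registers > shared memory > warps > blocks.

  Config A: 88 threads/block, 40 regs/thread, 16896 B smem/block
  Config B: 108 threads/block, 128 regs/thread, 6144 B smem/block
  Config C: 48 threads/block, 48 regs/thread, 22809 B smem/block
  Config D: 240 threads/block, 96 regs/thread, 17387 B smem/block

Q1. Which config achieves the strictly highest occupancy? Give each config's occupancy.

occupancies: A 11/32, B 7/16, C 3/16, D 15/32

Answer: D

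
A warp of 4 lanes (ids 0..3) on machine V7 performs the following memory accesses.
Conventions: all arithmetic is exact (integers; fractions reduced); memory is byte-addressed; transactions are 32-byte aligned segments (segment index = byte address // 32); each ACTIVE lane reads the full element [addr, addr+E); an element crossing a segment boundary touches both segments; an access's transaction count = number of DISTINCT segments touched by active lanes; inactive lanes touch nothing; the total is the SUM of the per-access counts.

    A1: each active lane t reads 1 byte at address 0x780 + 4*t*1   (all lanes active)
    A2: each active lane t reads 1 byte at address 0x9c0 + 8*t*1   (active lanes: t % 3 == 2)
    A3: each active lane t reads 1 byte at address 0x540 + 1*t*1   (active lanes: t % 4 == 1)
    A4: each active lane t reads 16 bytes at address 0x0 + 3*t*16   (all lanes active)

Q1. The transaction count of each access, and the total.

A1: 1 transaction
A2: 1 transaction
A3: 1 transaction
A4: 4 transactions

Answer: 1,1,1,4; total 7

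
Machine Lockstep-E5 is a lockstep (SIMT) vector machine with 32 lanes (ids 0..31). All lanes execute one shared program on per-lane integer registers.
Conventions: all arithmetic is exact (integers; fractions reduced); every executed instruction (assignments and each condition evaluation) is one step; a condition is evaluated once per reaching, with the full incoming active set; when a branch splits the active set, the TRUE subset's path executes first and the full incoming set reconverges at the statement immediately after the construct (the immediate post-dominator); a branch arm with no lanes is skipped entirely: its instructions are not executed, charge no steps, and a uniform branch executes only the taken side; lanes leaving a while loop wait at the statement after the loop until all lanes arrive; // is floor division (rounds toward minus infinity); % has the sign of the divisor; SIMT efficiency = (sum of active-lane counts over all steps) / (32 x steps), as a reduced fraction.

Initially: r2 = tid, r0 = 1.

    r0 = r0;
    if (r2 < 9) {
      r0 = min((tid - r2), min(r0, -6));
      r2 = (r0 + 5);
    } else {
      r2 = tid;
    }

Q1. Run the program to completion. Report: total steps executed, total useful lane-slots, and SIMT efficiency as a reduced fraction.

Answer: 5 steps, 105 useful, 21/32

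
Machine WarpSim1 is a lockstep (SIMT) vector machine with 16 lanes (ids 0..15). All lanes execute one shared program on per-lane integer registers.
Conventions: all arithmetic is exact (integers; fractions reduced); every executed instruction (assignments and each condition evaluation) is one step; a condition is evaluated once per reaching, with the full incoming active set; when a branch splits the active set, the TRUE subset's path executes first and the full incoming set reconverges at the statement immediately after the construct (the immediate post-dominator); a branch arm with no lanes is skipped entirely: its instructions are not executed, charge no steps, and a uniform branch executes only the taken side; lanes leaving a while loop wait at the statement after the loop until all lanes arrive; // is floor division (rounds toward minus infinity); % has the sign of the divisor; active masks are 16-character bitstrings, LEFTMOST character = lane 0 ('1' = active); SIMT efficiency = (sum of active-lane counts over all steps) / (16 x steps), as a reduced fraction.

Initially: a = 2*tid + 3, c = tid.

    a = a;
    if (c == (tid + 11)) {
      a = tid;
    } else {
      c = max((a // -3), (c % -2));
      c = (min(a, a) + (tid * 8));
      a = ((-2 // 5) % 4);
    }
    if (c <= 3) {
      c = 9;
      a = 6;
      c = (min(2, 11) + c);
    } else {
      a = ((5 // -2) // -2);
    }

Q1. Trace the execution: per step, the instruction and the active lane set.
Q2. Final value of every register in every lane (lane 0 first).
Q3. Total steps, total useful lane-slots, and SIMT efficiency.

step 0: a <- a                       1111111111111111
step 1: eval (c == (tid + 11))       1111111111111111
step 2: c <- max((a // -3), (c % -2)) 1111111111111111
step 3: c <- (min(a, a) + (tid * 8)) 1111111111111111
step 4: a <- ((-2 // 5) % 4)         1111111111111111
step 5: eval (c <= 3)                1111111111111111
step 6: c <- 9                       1000000000000000
step 7: a <- 6                       1000000000000000
step 8: c <- (min(2, 11) + c)        1000000000000000
step 9: a <- ((5 // -2) // -2)       0111111111111111

Answer: 10 steps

a: 6,1,1,1,1,1,1,1,1,1,1,1,1,1,1,1
c: 11,13,23,33,43,53,63,73,83,93,103,113,123,133,143,153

steps = 10; useful = 114; efficiency = 114/160 = 57/80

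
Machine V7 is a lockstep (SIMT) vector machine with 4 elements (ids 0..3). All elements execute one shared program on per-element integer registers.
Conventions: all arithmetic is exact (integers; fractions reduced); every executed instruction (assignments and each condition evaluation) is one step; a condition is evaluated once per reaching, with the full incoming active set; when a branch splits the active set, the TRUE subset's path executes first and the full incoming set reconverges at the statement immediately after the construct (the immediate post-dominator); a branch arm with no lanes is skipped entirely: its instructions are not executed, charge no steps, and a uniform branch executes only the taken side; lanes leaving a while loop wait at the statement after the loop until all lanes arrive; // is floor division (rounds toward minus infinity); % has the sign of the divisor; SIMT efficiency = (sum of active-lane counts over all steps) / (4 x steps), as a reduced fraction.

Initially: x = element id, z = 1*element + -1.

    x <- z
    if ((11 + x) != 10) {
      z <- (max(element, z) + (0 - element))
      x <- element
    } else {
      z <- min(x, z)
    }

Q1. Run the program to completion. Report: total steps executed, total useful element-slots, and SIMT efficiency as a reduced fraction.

Answer: 5 steps, 15 useful, 3/4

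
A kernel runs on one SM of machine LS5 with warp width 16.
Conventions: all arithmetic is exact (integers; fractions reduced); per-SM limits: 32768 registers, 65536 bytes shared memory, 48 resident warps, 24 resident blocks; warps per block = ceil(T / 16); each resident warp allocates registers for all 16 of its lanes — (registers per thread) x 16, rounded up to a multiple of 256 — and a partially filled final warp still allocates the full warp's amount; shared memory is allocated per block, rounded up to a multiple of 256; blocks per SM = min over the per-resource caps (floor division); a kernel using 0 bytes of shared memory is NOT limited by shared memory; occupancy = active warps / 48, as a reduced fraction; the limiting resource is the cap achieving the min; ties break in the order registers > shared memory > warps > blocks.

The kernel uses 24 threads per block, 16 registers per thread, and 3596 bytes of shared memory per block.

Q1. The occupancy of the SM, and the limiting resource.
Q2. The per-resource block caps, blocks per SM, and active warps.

Answer: occupancy 17/24, limited by shared memory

registers: 64 blocks
shared memory: 17 blocks
warps: 24 blocks
blocks: 24 blocks

Answer: 17 blocks, 34 active warps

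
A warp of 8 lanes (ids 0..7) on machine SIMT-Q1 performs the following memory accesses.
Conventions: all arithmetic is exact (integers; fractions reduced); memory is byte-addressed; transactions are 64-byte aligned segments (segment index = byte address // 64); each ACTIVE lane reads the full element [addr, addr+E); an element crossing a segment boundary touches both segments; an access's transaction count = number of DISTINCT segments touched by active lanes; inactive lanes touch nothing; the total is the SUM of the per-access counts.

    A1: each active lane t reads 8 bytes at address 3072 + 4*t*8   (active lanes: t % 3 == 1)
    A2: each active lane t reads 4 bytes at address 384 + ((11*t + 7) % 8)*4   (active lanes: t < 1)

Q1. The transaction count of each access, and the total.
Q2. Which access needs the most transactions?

A1: 3 transactions
A2: 1 transaction

Answer: 3,1; total 4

Answer: A1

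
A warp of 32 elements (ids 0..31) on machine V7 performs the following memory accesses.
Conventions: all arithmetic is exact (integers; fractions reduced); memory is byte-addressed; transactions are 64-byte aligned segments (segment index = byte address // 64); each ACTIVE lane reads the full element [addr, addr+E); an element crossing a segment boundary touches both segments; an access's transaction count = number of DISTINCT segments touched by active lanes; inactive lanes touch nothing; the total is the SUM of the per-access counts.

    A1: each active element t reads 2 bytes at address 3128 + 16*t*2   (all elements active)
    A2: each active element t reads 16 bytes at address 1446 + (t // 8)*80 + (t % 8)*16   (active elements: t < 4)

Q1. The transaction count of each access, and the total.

A1: 17 transactions
A2: 2 transactions

Answer: 17,2; total 19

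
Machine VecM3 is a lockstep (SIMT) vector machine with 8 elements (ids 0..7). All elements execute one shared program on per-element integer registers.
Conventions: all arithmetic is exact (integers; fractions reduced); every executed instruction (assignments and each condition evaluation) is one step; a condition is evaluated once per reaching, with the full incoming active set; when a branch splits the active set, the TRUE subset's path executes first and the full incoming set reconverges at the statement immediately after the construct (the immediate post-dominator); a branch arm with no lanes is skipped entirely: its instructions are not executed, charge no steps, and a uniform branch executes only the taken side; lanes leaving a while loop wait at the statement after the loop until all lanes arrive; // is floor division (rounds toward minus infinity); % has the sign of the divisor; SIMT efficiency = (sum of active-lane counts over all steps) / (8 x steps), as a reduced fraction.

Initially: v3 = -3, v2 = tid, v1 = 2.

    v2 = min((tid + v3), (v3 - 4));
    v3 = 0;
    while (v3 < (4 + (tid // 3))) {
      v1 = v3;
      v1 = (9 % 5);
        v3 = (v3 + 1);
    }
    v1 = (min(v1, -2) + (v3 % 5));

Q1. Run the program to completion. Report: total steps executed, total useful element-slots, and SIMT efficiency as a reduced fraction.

Answer: 28 steps, 188 useful, 47/56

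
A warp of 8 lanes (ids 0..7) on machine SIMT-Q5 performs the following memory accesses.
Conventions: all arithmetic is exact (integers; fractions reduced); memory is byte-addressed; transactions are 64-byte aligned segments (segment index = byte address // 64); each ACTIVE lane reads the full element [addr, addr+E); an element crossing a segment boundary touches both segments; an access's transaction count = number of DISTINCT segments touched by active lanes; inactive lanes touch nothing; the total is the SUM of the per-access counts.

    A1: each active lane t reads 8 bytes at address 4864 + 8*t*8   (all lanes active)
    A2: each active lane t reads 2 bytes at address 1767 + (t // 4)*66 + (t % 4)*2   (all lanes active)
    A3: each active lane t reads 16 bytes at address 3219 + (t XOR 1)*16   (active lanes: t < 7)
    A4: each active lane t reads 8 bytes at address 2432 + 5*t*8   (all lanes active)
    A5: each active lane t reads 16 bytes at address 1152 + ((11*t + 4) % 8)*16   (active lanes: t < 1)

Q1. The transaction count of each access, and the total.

A1: 8 transactions
A2: 2 transactions
A3: 3 transactions
A4: 5 transactions
A5: 1 transaction

Answer: 8,2,3,5,1; total 19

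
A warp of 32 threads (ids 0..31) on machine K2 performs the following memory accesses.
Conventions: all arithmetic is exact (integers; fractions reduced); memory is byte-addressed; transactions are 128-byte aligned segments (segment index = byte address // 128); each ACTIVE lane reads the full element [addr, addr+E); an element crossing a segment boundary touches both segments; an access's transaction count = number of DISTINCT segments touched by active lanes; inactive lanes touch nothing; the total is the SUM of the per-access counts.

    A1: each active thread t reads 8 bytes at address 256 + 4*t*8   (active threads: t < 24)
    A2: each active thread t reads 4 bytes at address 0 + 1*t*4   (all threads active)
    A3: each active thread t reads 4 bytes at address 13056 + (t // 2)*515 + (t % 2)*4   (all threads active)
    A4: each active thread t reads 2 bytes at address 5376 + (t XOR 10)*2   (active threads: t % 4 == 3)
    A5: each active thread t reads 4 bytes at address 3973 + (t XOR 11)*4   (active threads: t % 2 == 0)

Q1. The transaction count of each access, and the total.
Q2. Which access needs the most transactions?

A1: 6 transactions
A2: 1 transaction
A3: 16 transactions
A4: 1 transaction
A5: 2 transactions

Answer: 6,1,16,1,2; total 26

Answer: A3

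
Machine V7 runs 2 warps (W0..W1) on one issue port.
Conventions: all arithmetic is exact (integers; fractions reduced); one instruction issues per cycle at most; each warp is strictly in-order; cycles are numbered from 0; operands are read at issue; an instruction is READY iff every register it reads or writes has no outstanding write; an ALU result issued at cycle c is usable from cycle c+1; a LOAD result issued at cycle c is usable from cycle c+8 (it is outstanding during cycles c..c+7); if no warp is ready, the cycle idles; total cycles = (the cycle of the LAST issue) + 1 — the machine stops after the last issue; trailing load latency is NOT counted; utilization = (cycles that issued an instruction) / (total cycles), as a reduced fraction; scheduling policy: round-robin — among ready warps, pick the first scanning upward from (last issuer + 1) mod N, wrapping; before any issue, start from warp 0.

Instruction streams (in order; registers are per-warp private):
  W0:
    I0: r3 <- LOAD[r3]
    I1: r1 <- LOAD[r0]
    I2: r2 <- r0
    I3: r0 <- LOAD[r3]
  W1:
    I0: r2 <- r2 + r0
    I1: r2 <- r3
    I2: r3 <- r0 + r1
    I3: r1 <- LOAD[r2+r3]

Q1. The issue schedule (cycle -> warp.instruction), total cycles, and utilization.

cycle 0: W0.I0
cycle 1: W1.I0
cycle 2: W0.I1
cycle 3: W1.I1
cycle 4: W0.I2
cycle 5: W1.I2
cycle 6: W1.I3
cycle 7: idle
cycle 8: W0.I3

Answer: 9 cycles, utilization 8/9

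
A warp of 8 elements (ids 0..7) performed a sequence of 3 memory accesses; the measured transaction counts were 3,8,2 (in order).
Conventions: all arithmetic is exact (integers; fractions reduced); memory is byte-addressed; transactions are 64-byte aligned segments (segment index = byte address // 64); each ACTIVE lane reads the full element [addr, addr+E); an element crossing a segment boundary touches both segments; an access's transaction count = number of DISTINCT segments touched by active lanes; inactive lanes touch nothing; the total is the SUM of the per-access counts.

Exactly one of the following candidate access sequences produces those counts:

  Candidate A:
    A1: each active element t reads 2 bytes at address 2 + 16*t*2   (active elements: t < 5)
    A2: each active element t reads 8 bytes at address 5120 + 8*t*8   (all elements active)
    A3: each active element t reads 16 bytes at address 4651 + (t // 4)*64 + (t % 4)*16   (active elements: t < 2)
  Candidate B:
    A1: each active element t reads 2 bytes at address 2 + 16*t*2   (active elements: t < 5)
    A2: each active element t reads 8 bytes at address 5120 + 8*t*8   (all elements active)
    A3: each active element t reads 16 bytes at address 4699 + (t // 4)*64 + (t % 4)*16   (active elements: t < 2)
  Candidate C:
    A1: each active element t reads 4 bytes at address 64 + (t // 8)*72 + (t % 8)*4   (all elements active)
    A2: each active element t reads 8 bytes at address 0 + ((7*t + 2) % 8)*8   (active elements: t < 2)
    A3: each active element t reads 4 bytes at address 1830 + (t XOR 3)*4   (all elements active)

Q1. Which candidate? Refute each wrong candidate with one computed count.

B: A3 gives 1 transaction, not 2
C: A1 gives 1 transaction, not 3
A: all counts match (3,8,2)

Answer: A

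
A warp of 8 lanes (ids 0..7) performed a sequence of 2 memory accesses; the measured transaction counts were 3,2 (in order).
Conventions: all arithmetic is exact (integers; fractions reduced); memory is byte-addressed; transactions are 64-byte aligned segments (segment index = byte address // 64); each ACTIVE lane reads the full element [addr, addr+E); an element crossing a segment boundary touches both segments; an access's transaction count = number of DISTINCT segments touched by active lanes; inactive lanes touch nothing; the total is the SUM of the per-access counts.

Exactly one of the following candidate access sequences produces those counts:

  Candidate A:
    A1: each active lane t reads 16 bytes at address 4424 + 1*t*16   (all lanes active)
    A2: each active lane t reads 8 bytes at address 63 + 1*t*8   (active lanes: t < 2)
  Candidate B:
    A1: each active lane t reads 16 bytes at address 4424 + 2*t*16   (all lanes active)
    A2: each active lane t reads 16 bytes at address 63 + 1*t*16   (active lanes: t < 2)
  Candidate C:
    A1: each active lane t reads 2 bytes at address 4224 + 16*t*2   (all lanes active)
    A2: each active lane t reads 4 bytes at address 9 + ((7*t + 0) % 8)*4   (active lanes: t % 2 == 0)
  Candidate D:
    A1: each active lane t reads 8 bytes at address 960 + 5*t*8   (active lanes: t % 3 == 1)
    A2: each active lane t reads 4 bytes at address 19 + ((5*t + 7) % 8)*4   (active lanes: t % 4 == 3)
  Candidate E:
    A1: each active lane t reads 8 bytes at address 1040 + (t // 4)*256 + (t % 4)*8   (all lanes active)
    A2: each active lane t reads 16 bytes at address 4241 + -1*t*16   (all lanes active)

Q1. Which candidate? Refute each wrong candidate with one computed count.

B: A1 gives 4 transactions, not 3
C: A1 gives 4 transactions, not 3
D: A2 gives 1 transaction, not 2
E: A1 gives 2 transactions, not 3
A: all counts match (3,2)

Answer: A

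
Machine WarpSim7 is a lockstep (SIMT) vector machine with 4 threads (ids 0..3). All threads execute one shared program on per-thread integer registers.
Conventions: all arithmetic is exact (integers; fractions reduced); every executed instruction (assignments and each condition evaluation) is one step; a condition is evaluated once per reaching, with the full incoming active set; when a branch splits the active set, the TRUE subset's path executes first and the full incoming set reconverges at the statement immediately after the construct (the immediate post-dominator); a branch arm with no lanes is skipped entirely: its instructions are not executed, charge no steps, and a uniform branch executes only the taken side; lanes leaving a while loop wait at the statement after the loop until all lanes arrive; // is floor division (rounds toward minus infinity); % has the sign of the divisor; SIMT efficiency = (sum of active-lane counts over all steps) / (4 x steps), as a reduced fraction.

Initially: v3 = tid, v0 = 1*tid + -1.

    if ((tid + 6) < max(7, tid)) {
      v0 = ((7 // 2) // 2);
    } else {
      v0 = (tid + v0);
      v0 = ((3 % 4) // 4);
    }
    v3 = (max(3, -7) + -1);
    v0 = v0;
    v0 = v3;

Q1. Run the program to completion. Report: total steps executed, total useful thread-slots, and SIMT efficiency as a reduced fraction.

Answer: 7 steps, 23 useful, 23/28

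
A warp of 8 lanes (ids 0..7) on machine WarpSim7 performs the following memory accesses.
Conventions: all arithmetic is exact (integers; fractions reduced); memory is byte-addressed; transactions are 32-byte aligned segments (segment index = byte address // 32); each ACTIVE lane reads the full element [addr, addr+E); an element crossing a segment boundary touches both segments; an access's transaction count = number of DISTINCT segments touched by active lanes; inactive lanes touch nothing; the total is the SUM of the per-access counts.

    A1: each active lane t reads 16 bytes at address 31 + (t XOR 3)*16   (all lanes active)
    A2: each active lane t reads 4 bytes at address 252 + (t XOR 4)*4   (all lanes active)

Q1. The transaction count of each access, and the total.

A1: 5 transactions
A2: 2 transactions

Answer: 5,2; total 7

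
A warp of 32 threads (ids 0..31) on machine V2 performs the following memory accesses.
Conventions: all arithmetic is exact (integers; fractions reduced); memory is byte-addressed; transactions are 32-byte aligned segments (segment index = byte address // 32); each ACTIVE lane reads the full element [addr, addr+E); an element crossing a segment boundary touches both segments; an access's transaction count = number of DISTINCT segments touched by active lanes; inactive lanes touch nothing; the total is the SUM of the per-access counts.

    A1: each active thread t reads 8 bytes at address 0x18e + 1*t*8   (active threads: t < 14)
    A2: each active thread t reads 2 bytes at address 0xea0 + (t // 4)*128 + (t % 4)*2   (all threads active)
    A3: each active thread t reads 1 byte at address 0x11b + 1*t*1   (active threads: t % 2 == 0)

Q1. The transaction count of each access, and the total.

A1: 4 transactions
A2: 8 transactions
A3: 2 transactions

Answer: 4,8,2; total 14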